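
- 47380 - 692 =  - 48072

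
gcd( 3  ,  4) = 1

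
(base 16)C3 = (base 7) 366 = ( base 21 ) 96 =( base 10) 195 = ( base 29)6L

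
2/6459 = 2/6459= 0.00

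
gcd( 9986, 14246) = 2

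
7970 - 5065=2905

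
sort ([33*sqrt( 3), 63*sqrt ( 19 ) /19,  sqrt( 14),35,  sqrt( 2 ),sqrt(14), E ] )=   [ sqrt(2), E , sqrt(14),sqrt(14), 63*sqrt (19)/19,35,33*sqrt ( 3)]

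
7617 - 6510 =1107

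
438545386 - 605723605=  - 167178219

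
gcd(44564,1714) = 1714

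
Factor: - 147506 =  -2^1*  131^1 * 563^1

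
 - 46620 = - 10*4662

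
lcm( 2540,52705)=210820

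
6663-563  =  6100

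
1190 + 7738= 8928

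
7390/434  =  3695/217  =  17.03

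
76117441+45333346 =121450787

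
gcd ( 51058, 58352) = 7294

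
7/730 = 7/730 =0.01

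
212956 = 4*53239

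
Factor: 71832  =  2^3 *3^1*41^1*73^1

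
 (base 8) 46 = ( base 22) 1G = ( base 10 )38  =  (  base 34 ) 14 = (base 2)100110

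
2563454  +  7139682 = 9703136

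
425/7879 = 425/7879=0.05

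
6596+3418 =10014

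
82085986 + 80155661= 162241647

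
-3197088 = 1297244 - 4494332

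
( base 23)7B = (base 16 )ac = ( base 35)4W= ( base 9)211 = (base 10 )172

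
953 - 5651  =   - 4698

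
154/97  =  154/97 = 1.59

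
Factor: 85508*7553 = 645841924 = 2^2 *7^1*13^1*83^1*21377^1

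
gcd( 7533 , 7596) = 9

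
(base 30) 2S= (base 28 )34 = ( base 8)130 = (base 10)88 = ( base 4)1120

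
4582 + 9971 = 14553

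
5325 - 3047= 2278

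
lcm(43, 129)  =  129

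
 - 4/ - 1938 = 2/969= 0.00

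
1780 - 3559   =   - 1779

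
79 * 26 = 2054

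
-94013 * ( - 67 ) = 6298871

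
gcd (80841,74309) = 1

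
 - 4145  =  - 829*5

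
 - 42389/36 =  - 1178 + 19/36 = - 1177.47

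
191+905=1096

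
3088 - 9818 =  - 6730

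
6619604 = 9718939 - 3099335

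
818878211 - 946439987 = -127561776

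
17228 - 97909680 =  - 97892452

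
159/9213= 53/3071 = 0.02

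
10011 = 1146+8865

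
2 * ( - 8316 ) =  - 16632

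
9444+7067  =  16511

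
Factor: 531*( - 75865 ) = -40284315 = -3^2*5^1 * 59^1*15173^1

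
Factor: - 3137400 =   -  2^3*3^3*5^2*7^1*83^1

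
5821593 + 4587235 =10408828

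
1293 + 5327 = 6620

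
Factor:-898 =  - 2^1 *449^1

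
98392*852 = 83829984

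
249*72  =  17928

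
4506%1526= 1454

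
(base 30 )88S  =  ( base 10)7468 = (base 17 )18e5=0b1110100101100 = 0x1D2C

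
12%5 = 2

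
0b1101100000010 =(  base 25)b1e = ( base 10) 6914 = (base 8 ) 15402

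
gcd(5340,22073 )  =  1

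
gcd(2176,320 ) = 64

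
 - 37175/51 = -729 + 4/51= -  728.92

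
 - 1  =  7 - 8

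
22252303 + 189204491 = 211456794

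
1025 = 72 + 953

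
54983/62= 54983/62 =886.82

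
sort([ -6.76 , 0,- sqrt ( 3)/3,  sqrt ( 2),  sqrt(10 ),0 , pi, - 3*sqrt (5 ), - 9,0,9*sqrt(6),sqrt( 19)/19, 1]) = [ - 9, - 6.76, - 3*sqrt( 5), - sqrt(3) /3,0,0, 0, sqrt ( 19 ) /19, 1,sqrt( 2) , pi, sqrt (10 ),9 * sqrt ( 6)] 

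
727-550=177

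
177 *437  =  77349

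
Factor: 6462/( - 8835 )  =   - 2^1 *3^1*5^(- 1)*19^( - 1) * 31^( - 1)*359^1 = - 2154/2945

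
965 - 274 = 691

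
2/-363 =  - 2/363 = - 0.01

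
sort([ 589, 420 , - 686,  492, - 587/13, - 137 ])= [ - 686, - 137, -587/13,420,492,589 ]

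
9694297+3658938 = 13353235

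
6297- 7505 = -1208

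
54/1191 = 18/397 = 0.05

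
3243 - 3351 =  - 108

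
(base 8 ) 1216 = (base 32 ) ke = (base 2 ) 1010001110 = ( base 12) 466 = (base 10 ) 654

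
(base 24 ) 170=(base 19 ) 213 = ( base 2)1011101000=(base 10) 744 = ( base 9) 1016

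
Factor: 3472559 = 397^1 *8747^1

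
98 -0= 98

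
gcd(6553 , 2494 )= 1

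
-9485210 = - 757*12530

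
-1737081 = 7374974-9112055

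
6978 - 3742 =3236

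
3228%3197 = 31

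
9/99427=9/99427 = 0.00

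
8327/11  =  757 = 757.00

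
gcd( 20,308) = 4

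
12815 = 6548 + 6267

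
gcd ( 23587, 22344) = 1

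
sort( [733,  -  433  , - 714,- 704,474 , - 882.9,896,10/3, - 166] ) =[ - 882.9 , - 714,-704,  -  433, - 166,10/3, 474,733, 896 ]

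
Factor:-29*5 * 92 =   -  2^2*5^1*23^1*29^1 = -  13340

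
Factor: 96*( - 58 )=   -  5568 =- 2^6*3^1*29^1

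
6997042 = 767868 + 6229174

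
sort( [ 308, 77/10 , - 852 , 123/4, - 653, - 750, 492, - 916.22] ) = [-916.22, - 852,  -  750, - 653,77/10,123/4,308 , 492]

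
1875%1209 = 666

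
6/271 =6/271 = 0.02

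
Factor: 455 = 5^1 * 7^1*13^1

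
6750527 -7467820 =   -  717293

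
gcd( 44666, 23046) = 46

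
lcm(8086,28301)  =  56602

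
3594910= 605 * 5942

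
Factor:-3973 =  -29^1*137^1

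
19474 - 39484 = - 20010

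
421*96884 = 40788164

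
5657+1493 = 7150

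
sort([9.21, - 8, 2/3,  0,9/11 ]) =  [ - 8, 0, 2/3, 9/11, 9.21 ]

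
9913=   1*9913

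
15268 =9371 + 5897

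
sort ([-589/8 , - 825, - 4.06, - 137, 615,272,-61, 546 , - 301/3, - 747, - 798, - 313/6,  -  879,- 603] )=[ -879, - 825, - 798, - 747,-603, - 137, - 301/3, - 589/8, - 61, - 313/6,-4.06, 272,  546,615] 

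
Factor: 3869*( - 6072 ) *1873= - 2^3 * 3^1*11^1*23^1*53^1* 73^1 *1873^1= - 44001579864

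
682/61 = 11 + 11/61 = 11.18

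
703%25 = 3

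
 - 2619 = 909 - 3528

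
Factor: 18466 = 2^1* 7^1*1319^1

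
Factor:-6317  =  -6317^1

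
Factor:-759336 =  - 2^3*3^1*29^1 * 1091^1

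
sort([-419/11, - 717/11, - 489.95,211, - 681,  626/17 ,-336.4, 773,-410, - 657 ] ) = [  -  681, - 657, - 489.95,-410, - 336.4, - 717/11, - 419/11,626/17,211,773]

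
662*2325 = 1539150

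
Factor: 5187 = 3^1*7^1*13^1*19^1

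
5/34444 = 5/34444 = 0.00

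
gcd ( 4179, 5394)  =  3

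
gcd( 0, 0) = 0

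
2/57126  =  1/28563 =0.00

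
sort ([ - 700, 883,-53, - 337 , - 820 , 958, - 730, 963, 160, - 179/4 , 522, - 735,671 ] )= [- 820, - 735, - 730,-700, - 337,-53, - 179/4,160,522, 671,883,958,963]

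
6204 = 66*94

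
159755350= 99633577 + 60121773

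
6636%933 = 105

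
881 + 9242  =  10123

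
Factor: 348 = 2^2*3^1* 29^1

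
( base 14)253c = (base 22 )daa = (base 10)6522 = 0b1100101111010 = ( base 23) C7D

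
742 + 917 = 1659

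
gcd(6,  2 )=2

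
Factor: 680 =2^3*5^1*17^1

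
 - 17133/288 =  - 60+49/96= - 59.49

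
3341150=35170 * 95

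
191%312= 191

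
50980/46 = 1108 + 6/23=1108.26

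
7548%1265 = 1223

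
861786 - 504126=357660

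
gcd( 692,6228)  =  692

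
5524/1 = 5524 = 5524.00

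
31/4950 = 31/4950 = 0.01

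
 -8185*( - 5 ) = 40925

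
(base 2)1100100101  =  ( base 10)805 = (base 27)12m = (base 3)1002211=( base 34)NN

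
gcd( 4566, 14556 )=6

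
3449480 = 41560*83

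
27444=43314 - 15870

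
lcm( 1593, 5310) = 15930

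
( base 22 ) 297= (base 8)2225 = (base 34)10h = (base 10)1173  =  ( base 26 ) 1J3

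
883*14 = 12362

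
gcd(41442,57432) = 6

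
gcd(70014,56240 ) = 2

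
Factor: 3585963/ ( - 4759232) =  - 2^( - 6 )*3^1*17^1*70313^1*74363^(-1) 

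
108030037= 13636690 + 94393347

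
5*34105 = 170525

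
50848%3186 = 3058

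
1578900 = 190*8310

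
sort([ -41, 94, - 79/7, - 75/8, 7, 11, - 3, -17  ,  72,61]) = [ - 41, - 17, - 79/7, - 75/8,-3, 7  ,  11, 61,72,94]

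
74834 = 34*2201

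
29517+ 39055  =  68572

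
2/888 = 1/444=0.00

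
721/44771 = 721/44771  =  0.02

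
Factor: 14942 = 2^1* 31^1*241^1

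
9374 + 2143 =11517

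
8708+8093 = 16801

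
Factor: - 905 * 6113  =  -5^1*181^1 * 6113^1 =- 5532265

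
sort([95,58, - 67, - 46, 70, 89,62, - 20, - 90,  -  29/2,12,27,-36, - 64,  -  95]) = [ - 95,-90, -67, -64, - 46, - 36, - 20  , - 29/2,12, 27, 58, 62,  70,89,95 ] 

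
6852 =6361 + 491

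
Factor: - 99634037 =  - 167^1 * 596611^1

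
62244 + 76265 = 138509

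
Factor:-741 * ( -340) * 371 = 93469740  =  2^2*3^1*5^1*7^1 * 13^1 * 17^1 * 19^1 * 53^1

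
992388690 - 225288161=767100529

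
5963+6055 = 12018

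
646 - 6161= - 5515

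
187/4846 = 187/4846 = 0.04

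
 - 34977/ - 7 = 4996 + 5/7 = 4996.71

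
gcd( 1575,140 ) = 35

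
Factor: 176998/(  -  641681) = -2^1*88499^1*641681^( - 1)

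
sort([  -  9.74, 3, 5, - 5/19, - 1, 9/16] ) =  [ - 9.74, - 1 ,  -  5/19, 9/16, 3, 5 ]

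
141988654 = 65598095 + 76390559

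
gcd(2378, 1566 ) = 58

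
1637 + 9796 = 11433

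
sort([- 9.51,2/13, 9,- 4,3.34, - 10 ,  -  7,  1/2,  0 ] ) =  [ - 10, - 9.51,-7, - 4, 0, 2/13,  1/2, 3.34, 9] 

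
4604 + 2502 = 7106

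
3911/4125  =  3911/4125 =0.95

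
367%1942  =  367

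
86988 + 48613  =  135601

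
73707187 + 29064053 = 102771240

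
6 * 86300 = 517800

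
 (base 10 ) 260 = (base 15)125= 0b100000100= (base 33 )7T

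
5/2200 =1/440 = 0.00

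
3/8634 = 1/2878  =  0.00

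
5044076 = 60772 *83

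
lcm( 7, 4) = 28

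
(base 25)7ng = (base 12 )2A5A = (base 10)4966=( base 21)b5a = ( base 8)11546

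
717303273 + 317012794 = 1034316067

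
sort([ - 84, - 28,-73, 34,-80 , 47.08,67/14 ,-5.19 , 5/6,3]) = [-84  ,-80,-73 , - 28,-5.19,  5/6,3, 67/14, 34 , 47.08 ]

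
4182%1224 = 510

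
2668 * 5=13340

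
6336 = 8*792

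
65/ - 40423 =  - 65/40423 = - 0.00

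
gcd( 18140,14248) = 4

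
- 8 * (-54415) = 435320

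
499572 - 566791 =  - 67219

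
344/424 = 43/53= 0.81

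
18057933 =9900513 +8157420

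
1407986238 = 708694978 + 699291260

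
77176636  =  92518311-15341675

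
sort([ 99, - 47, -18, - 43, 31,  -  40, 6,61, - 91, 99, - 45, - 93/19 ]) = [ - 91,-47,-45, - 43, - 40, - 18, - 93/19, 6, 31,61, 99, 99]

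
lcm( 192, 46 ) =4416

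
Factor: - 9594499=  - 9594499^1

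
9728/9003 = 9728/9003 = 1.08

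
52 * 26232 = 1364064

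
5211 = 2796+2415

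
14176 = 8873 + 5303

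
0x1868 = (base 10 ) 6248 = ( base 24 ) AK8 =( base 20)FC8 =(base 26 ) 968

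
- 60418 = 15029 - 75447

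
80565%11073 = 3054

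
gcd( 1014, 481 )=13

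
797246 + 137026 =934272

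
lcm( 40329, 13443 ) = 40329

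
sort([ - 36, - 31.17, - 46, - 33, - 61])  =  [-61, - 46, - 36 , - 33,- 31.17] 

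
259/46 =5+29/46 = 5.63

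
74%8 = 2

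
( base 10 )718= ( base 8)1316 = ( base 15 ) 32D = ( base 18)23G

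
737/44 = 16 + 3/4 = 16.75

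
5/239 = 5/239  =  0.02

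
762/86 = 381/43 = 8.86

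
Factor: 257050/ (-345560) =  - 485/652 = -2^( - 2)*5^1 * 97^1*163^(-1)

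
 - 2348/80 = - 587/20 = - 29.35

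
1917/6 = 639/2 = 319.50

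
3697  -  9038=-5341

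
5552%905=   122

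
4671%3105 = 1566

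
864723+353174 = 1217897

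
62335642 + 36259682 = 98595324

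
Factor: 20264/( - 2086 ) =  - 68/7 =- 2^2*7^( - 1) *17^1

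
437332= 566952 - 129620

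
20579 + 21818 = 42397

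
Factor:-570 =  - 2^1*3^1*5^1*19^1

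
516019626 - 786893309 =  -270873683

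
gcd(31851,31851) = 31851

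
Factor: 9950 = 2^1*5^2*199^1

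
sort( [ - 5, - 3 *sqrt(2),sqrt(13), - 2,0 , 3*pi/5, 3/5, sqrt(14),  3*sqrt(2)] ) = [ -5 , - 3 * sqrt(2 ), - 2, 0, 3/5,3*pi/5, sqrt ( 13) , sqrt( 14 ),3*sqrt(2)] 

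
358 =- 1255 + 1613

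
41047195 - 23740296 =17306899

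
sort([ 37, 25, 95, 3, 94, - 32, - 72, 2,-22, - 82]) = [-82, - 72,  -  32,- 22, 2,3,25,  37,  94, 95] 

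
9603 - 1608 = 7995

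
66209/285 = 66209/285= 232.31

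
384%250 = 134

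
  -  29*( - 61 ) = 1769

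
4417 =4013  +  404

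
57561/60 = 959 +7/20 = 959.35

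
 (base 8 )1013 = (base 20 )163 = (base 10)523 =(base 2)1000001011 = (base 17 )1DD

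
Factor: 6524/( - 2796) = -7/3 = - 3^( -1 )*7^1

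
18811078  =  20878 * 901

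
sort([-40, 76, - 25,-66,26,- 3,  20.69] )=[ - 66,-40 ,-25,-3,20.69, 26,76]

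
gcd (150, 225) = 75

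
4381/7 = 625 + 6/7 = 625.86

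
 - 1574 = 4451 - 6025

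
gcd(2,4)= 2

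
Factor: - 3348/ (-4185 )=2^2*5^( - 1) = 4/5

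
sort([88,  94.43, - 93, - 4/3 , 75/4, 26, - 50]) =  [ - 93, - 50, - 4/3, 75/4, 26, 88,94.43 ]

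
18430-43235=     -  24805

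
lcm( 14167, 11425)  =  354175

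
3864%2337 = 1527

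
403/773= 403/773 = 0.52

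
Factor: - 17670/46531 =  - 30/79 = - 2^1*3^1*5^1*79^ ( - 1) 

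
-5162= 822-5984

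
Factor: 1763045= 5^1* 53^1 * 6653^1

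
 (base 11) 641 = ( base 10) 771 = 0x303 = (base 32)o3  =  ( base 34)MN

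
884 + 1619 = 2503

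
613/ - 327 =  - 2  +  41/327 = - 1.87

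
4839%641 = 352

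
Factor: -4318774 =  - 2^1*313^1*  6899^1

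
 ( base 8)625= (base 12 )299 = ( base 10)405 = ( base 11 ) 339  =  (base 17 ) 16e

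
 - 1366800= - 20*68340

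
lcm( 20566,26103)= 678678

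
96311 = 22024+74287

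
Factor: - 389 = - 389^1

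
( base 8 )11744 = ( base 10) 5092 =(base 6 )35324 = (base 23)9E9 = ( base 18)fcg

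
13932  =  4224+9708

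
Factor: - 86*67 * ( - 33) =190146  =  2^1 * 3^1 * 11^1*43^1 * 67^1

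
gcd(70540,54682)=2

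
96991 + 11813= 108804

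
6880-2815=4065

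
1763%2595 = 1763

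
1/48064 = 1/48064 = 0.00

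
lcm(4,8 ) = 8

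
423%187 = 49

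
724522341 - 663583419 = 60938922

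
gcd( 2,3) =1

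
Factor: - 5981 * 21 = - 3^1*7^1*5981^1 =- 125601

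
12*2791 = 33492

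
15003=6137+8866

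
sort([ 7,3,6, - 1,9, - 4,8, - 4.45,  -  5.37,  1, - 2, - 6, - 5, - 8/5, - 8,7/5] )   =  [ - 8, - 6, - 5.37,-5,-4.45, -4, - 2, -8/5, - 1,1,7/5, 3,6, 7, 8, 9 ]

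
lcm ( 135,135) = 135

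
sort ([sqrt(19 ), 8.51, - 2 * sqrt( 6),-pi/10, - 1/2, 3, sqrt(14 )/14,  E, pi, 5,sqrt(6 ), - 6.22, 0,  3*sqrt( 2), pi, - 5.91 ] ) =[-6.22,- 5.91, - 2 * sqrt( 6), - 1/2 , - pi/10,0,  sqrt( 14)/14,sqrt(6 ), E, 3  ,  pi, pi, 3 * sqrt( 2), sqrt( 19 ), 5,  8.51]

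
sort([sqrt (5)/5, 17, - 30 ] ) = [-30 , sqrt(5 ) /5, 17]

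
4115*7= 28805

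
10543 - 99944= - 89401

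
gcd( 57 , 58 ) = 1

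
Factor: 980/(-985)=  - 196/197 = -2^2*7^2*197^(-1) 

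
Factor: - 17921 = - 17921^1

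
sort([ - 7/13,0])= [ - 7/13,0 ] 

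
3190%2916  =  274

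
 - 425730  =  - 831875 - -406145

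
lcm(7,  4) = 28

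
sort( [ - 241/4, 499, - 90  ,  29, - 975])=[ - 975, - 90,  -  241/4,29,499 ] 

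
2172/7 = 310 + 2/7  =  310.29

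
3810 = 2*1905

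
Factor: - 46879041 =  - 3^1*11^1 *1420577^1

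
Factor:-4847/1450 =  - 2^(  -  1 )*5^(-2)*29^( - 1)*37^1 * 131^1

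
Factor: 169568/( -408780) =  - 56/135 = - 2^3*3^(-3 )*5^( - 1 ) * 7^1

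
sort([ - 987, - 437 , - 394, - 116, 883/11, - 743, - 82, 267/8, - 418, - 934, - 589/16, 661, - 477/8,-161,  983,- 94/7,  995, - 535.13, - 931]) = [ - 987, - 934, - 931, - 743, - 535.13, - 437,-418,-394, - 161, - 116, - 82,-477/8, - 589/16, - 94/7, 267/8,  883/11, 661, 983, 995]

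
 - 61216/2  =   - 30608=- 30608.00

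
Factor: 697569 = 3^1 * 232523^1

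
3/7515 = 1/2505 =0.00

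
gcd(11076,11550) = 6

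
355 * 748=265540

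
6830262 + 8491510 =15321772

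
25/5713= 25/5713 = 0.00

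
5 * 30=150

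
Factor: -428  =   - 2^2*107^1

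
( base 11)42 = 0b101110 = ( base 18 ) 2A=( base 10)46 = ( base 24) 1m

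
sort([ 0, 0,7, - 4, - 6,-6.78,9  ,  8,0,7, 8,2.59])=[ - 6.78, - 6,-4,0,0,0,2.59,7, 7,8,8,9 ]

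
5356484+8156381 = 13512865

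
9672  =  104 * 93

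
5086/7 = 726 + 4/7 = 726.57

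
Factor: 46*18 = 2^2*3^2*23^1 = 828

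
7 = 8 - 1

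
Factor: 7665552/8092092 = 2^2*3^1*103^( - 1 )*6547^ ( - 1)*53233^1 = 638796/674341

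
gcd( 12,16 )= 4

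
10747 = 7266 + 3481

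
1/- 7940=  -  1/7940 = - 0.00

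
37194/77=483 + 3/77 =483.04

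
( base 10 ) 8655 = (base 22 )HJ9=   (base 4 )2013033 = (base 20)11cf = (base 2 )10000111001111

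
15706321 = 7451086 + 8255235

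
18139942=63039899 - 44899957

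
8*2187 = 17496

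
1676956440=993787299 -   -  683169141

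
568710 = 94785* 6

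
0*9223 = 0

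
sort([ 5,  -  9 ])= [ - 9,5]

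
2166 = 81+2085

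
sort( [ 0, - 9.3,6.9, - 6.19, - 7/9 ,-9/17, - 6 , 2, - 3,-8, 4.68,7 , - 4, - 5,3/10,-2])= [ - 9.3, - 8, - 6.19, - 6, - 5, - 4, -3, - 2,  -  7/9,  -  9/17,0,3/10, 2,4.68,  6.9, 7 ]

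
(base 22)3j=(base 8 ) 125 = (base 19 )49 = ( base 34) 2H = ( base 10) 85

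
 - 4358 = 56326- 60684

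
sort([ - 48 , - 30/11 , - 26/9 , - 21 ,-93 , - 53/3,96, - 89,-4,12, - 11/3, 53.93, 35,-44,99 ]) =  [-93, - 89, - 48, - 44, - 21, - 53/3 , - 4, - 11/3 ,  -  26/9 ,  -  30/11, 12, 35,  53.93,96, 99]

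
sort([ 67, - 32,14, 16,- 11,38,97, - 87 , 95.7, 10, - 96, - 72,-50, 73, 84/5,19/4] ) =[ - 96, - 87 , - 72,  -  50, - 32, - 11,19/4,10,14,16,84/5, 38,67,73,95.7 , 97 ]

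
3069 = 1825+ 1244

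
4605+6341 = 10946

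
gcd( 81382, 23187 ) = 1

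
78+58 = 136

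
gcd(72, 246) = 6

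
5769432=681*8472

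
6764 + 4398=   11162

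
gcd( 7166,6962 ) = 2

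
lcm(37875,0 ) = 0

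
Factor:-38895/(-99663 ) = 5^1 * 139^(-1 )*239^(- 1)*2593^1 =12965/33221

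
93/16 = 93/16= 5.81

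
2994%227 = 43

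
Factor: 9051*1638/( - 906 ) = - 3^2*7^2 * 13^1*151^(-1)*431^1= - 2470923/151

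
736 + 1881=2617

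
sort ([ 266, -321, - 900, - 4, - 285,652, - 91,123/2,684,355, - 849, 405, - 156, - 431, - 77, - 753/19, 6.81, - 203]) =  [ - 900, - 849,-431, - 321, - 285, - 203, - 156, - 91,  -  77, -753/19,-4, 6.81,123/2, 266, 355, 405,652, 684]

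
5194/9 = 577 + 1/9  =  577.11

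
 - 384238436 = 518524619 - 902763055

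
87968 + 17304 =105272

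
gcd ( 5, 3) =1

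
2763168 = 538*5136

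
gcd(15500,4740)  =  20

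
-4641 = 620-5261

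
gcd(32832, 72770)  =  38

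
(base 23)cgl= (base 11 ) 5075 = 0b1101001010001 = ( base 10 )6737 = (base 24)bgh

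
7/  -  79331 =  - 1/11333 = - 0.00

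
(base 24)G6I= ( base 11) 7056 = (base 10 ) 9378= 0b10010010100010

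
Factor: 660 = 2^2*3^1*5^1*11^1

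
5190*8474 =43980060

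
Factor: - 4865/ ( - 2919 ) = 3^ ( - 1 )*5^1 =5/3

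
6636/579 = 11 +89/193 = 11.46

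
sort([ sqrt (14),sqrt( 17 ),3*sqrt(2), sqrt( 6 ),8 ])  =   [sqrt(6 ), sqrt ( 14) , sqrt( 17) , 3*sqrt(2),8] 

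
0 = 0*667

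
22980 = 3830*6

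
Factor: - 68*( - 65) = 2^2* 5^1*13^1*17^1 = 4420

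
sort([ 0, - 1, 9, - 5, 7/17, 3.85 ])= [ - 5,  -  1,0, 7/17,  3.85, 9]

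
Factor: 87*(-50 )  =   - 2^1*3^1*5^2*29^1=- 4350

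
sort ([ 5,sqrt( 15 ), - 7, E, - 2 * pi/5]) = [ - 7, - 2*pi/5,  E,sqrt ( 15), 5 ]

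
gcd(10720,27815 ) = 5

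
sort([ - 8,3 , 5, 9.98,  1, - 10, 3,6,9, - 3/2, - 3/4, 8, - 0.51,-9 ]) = [ - 10, - 9, - 8, - 3/2,-3/4, - 0.51, 1, 3,3, 5,6,  8,9,9.98]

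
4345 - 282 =4063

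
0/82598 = 0 = 0.00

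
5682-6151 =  - 469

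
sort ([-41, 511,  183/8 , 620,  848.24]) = [ - 41, 183/8,511, 620, 848.24] 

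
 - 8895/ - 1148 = 8895/1148 = 7.75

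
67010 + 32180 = 99190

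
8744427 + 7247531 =15991958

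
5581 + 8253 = 13834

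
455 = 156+299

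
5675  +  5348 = 11023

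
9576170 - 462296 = 9113874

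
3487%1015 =442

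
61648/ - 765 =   -  61648/765 =-  80.59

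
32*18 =576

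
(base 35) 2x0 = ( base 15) 1105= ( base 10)3605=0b111000010101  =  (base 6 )24405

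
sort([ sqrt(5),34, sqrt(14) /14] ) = [sqrt( 14)/14, sqrt(5 ), 34]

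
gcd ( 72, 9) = 9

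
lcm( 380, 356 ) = 33820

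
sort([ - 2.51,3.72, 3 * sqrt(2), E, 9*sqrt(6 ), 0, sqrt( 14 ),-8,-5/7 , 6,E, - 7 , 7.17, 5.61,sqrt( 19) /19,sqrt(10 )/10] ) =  [-8,  -  7,- 2.51,- 5/7,0,  sqrt( 19)/19 , sqrt ( 10)/10,E, E,3.72,sqrt(14),3*sqrt(2 ), 5.61, 6,7.17, 9*sqrt ( 6) ] 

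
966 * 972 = 938952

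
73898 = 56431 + 17467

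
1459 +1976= 3435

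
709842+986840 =1696682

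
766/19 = 766/19= 40.32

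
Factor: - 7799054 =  - 2^1*3899527^1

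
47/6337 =47/6337 = 0.01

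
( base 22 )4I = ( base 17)64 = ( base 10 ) 106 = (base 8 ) 152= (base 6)254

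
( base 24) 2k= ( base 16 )44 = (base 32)24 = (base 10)68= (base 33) 22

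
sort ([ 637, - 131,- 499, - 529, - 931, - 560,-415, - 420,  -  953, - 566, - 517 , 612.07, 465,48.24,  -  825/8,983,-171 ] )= [ -953, - 931, - 566,  -  560,-529, - 517, - 499, - 420, - 415,-171, - 131,-825/8, 48.24,465,  612.07,637 , 983] 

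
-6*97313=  - 583878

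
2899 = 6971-4072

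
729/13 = 56+1/13 = 56.08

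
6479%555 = 374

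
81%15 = 6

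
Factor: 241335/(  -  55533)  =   - 3^1 * 5^1 * 31^1*107^( -1)=- 465/107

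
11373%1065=723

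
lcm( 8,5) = 40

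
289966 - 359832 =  - 69866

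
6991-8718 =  - 1727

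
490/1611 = 490/1611 = 0.30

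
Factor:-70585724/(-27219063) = 2^2*3^( - 1)*11^1*47^( - 1 )*613^1 * 2617^1*193043^( - 1) 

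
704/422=352/211 = 1.67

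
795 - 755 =40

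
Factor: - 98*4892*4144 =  - 1986699904 = - 2^7*7^3*37^1*1223^1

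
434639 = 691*629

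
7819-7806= 13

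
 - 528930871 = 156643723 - 685574594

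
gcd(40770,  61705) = 5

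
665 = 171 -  - 494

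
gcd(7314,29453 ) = 1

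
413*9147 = 3777711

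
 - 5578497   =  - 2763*2019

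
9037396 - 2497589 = 6539807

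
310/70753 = 310/70753 = 0.00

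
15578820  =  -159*( - 97980 ) 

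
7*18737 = 131159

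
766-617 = 149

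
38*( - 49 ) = - 1862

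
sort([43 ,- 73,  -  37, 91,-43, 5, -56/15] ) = [ - 73, - 43, - 37, - 56/15, 5 , 43, 91] 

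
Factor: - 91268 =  - 2^2*22817^1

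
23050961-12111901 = 10939060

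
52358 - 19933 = 32425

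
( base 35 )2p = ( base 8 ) 137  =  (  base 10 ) 95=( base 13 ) 74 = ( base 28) 3b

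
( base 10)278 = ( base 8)426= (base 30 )98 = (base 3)101022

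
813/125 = 6+63/125 = 6.50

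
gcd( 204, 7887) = 3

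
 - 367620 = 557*( - 660 ) 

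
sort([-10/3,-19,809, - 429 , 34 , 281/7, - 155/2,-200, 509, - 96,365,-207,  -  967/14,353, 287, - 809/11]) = [ - 429, - 207, - 200, - 96, - 155/2, - 809/11, - 967/14, - 19, - 10/3,34 , 281/7, 287,353,365, 509, 809 ]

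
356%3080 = 356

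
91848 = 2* 45924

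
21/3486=1/166=0.01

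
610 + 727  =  1337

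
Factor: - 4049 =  - 4049^1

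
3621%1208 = 1205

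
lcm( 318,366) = 19398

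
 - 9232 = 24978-34210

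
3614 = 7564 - 3950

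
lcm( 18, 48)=144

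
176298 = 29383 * 6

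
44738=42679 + 2059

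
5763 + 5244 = 11007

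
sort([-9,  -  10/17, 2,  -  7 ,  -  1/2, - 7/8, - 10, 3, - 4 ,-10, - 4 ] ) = [ -10, - 10, - 9,- 7,-4, - 4 , - 7/8,-10/17, - 1/2,2, 3 ]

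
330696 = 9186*36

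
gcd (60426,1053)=81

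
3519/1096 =3 + 231/1096 = 3.21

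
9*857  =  7713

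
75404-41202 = 34202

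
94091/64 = 1470+11/64 = 1470.17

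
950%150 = 50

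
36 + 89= 125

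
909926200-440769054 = 469157146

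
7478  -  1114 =6364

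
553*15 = 8295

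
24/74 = 12/37= 0.32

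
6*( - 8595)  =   - 51570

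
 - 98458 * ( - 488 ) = 48047504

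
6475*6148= 39808300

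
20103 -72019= - 51916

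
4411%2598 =1813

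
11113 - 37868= -26755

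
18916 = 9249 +9667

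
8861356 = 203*43652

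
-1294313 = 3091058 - 4385371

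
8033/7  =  8033/7 = 1147.57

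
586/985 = 586/985=0.59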